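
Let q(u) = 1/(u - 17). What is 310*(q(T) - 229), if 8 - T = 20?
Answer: -2059020/29 ≈ -71001.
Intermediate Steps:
T = -12 (T = 8 - 1*20 = 8 - 20 = -12)
q(u) = 1/(-17 + u)
310*(q(T) - 229) = 310*(1/(-17 - 12) - 229) = 310*(1/(-29) - 229) = 310*(-1/29 - 229) = 310*(-6642/29) = -2059020/29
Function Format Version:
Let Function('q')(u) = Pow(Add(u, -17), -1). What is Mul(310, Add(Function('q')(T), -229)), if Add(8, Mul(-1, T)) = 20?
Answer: Rational(-2059020, 29) ≈ -71001.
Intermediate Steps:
T = -12 (T = Add(8, Mul(-1, 20)) = Add(8, -20) = -12)
Function('q')(u) = Pow(Add(-17, u), -1)
Mul(310, Add(Function('q')(T), -229)) = Mul(310, Add(Pow(Add(-17, -12), -1), -229)) = Mul(310, Add(Pow(-29, -1), -229)) = Mul(310, Add(Rational(-1, 29), -229)) = Mul(310, Rational(-6642, 29)) = Rational(-2059020, 29)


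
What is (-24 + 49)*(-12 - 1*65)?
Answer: -1925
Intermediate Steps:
(-24 + 49)*(-12 - 1*65) = 25*(-12 - 65) = 25*(-77) = -1925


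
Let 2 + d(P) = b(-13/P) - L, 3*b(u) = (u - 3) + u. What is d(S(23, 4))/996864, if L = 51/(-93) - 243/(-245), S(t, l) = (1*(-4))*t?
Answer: -3510379/1044823127040 ≈ -3.3598e-6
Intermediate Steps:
S(t, l) = -4*t
b(u) = -1 + 2*u/3 (b(u) = ((u - 3) + u)/3 = ((-3 + u) + u)/3 = (-3 + 2*u)/3 = -1 + 2*u/3)
L = 3368/7595 (L = 51*(-1/93) - 243*(-1/245) = -17/31 + 243/245 = 3368/7595 ≈ 0.44345)
d(P) = -26153/7595 - 26/(3*P) (d(P) = -2 + ((-1 + 2*(-13/P)/3) - 1*3368/7595) = -2 + ((-1 - 26/(3*P)) - 3368/7595) = -2 + (-10963/7595 - 26/(3*P)) = -26153/7595 - 26/(3*P))
d(S(23, 4))/996864 = ((-197470 - (-313836)*23)/(22785*((-4*23))))/996864 = ((1/22785)*(-197470 - 78459*(-92))/(-92))*(1/996864) = ((1/22785)*(-1/92)*(-197470 + 7218228))*(1/996864) = ((1/22785)*(-1/92)*7020758)*(1/996864) = -3510379/1048110*1/996864 = -3510379/1044823127040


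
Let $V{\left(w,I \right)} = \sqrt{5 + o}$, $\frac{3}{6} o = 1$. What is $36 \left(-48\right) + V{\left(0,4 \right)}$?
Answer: $-1728 + \sqrt{7} \approx -1725.4$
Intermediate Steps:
$o = 2$ ($o = 2 \cdot 1 = 2$)
$V{\left(w,I \right)} = \sqrt{7}$ ($V{\left(w,I \right)} = \sqrt{5 + 2} = \sqrt{7}$)
$36 \left(-48\right) + V{\left(0,4 \right)} = 36 \left(-48\right) + \sqrt{7} = -1728 + \sqrt{7}$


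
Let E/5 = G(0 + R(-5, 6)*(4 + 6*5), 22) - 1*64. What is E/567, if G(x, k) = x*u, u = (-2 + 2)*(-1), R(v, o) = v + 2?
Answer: -320/567 ≈ -0.56437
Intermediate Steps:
R(v, o) = 2 + v
u = 0 (u = 0*(-1) = 0)
G(x, k) = 0 (G(x, k) = x*0 = 0)
E = -320 (E = 5*(0 - 1*64) = 5*(0 - 64) = 5*(-64) = -320)
E/567 = -320/567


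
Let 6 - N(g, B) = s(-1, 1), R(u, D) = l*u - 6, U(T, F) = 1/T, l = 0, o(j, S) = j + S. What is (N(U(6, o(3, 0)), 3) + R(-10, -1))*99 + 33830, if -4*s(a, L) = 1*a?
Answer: 135221/4 ≈ 33805.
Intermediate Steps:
o(j, S) = S + j
R(u, D) = -6 (R(u, D) = 0*u - 6 = 0 - 6 = -6)
s(a, L) = -a/4
N(g, B) = 23/4 (N(g, B) = 6 - (-1)*(-1)/4 = 6 - 1*1/4 = 6 - 1/4 = 23/4)
(N(U(6, o(3, 0)), 3) + R(-10, -1))*99 + 33830 = (23/4 - 6)*99 + 33830 = -1/4*99 + 33830 = -99/4 + 33830 = 135221/4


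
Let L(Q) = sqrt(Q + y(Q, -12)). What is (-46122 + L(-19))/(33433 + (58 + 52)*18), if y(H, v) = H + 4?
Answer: -46122/35413 + I*sqrt(34)/35413 ≈ -1.3024 + 0.00016466*I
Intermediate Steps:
y(H, v) = 4 + H
L(Q) = sqrt(4 + 2*Q) (L(Q) = sqrt(Q + (4 + Q)) = sqrt(4 + 2*Q))
(-46122 + L(-19))/(33433 + (58 + 52)*18) = (-46122 + sqrt(4 + 2*(-19)))/(33433 + (58 + 52)*18) = (-46122 + sqrt(4 - 38))/(33433 + 110*18) = (-46122 + sqrt(-34))/(33433 + 1980) = (-46122 + I*sqrt(34))/35413 = (-46122 + I*sqrt(34))*(1/35413) = -46122/35413 + I*sqrt(34)/35413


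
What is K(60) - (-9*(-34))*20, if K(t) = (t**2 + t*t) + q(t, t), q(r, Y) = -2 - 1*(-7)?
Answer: 1085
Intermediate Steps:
q(r, Y) = 5 (q(r, Y) = -2 + 7 = 5)
K(t) = 5 + 2*t**2 (K(t) = (t**2 + t*t) + 5 = (t**2 + t**2) + 5 = 2*t**2 + 5 = 5 + 2*t**2)
K(60) - (-9*(-34))*20 = (5 + 2*60**2) - (-9*(-34))*20 = (5 + 2*3600) - 306*20 = (5 + 7200) - 1*6120 = 7205 - 6120 = 1085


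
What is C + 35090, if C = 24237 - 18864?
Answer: 40463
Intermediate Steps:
C = 5373
C + 35090 = 5373 + 35090 = 40463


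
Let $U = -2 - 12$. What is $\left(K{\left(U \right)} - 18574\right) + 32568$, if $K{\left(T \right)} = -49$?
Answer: $13945$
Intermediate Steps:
$U = -14$ ($U = -2 - 12 = -14$)
$\left(K{\left(U \right)} - 18574\right) + 32568 = \left(-49 - 18574\right) + 32568 = -18623 + 32568 = 13945$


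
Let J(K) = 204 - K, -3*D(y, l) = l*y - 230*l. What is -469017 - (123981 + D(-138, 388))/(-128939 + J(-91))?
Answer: -181008154117/385932 ≈ -4.6902e+5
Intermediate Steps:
D(y, l) = 230*l/3 - l*y/3 (D(y, l) = -(l*y - 230*l)/3 = -(-230*l + l*y)/3 = 230*l/3 - l*y/3)
-469017 - (123981 + D(-138, 388))/(-128939 + J(-91)) = -469017 - (123981 + (⅓)*388*(230 - 1*(-138)))/(-128939 + (204 - 1*(-91))) = -469017 - (123981 + (⅓)*388*(230 + 138))/(-128939 + (204 + 91)) = -469017 - (123981 + (⅓)*388*368)/(-128939 + 295) = -469017 - (123981 + 142784/3)/(-128644) = -469017 - 514727*(-1)/(3*128644) = -469017 - 1*(-514727/385932) = -469017 + 514727/385932 = -181008154117/385932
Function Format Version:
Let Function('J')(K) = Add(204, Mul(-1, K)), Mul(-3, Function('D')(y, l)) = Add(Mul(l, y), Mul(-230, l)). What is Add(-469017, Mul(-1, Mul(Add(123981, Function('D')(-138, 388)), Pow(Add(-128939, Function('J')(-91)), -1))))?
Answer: Rational(-181008154117, 385932) ≈ -4.6902e+5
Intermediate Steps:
Function('D')(y, l) = Add(Mul(Rational(230, 3), l), Mul(Rational(-1, 3), l, y)) (Function('D')(y, l) = Mul(Rational(-1, 3), Add(Mul(l, y), Mul(-230, l))) = Mul(Rational(-1, 3), Add(Mul(-230, l), Mul(l, y))) = Add(Mul(Rational(230, 3), l), Mul(Rational(-1, 3), l, y)))
Add(-469017, Mul(-1, Mul(Add(123981, Function('D')(-138, 388)), Pow(Add(-128939, Function('J')(-91)), -1)))) = Add(-469017, Mul(-1, Mul(Add(123981, Mul(Rational(1, 3), 388, Add(230, Mul(-1, -138)))), Pow(Add(-128939, Add(204, Mul(-1, -91))), -1)))) = Add(-469017, Mul(-1, Mul(Add(123981, Mul(Rational(1, 3), 388, Add(230, 138))), Pow(Add(-128939, Add(204, 91)), -1)))) = Add(-469017, Mul(-1, Mul(Add(123981, Mul(Rational(1, 3), 388, 368)), Pow(Add(-128939, 295), -1)))) = Add(-469017, Mul(-1, Mul(Add(123981, Rational(142784, 3)), Pow(-128644, -1)))) = Add(-469017, Mul(-1, Mul(Rational(514727, 3), Rational(-1, 128644)))) = Add(-469017, Mul(-1, Rational(-514727, 385932))) = Add(-469017, Rational(514727, 385932)) = Rational(-181008154117, 385932)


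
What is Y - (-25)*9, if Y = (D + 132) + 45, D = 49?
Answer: 451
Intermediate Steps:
Y = 226 (Y = (49 + 132) + 45 = 181 + 45 = 226)
Y - (-25)*9 = 226 - (-25)*9 = 226 - 1*(-225) = 226 + 225 = 451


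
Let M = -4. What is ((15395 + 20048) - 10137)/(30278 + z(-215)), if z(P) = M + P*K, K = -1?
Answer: 25306/30489 ≈ 0.83000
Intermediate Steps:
z(P) = -4 - P (z(P) = -4 + P*(-1) = -4 - P)
((15395 + 20048) - 10137)/(30278 + z(-215)) = ((15395 + 20048) - 10137)/(30278 + (-4 - 1*(-215))) = (35443 - 10137)/(30278 + (-4 + 215)) = 25306/(30278 + 211) = 25306/30489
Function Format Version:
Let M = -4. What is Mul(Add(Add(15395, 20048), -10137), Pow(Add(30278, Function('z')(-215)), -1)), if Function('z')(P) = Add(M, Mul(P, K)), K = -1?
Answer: Rational(25306, 30489) ≈ 0.83000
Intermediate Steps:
Function('z')(P) = Add(-4, Mul(-1, P)) (Function('z')(P) = Add(-4, Mul(P, -1)) = Add(-4, Mul(-1, P)))
Mul(Add(Add(15395, 20048), -10137), Pow(Add(30278, Function('z')(-215)), -1)) = Mul(Add(Add(15395, 20048), -10137), Pow(Add(30278, Add(-4, Mul(-1, -215))), -1)) = Mul(Add(35443, -10137), Pow(Add(30278, Add(-4, 215)), -1)) = Mul(25306, Pow(Add(30278, 211), -1)) = Mul(25306, Pow(30489, -1)) = Mul(25306, Rational(1, 30489)) = Rational(25306, 30489)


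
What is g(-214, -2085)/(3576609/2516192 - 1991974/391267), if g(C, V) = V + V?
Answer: 821075414650176/722555993881 ≈ 1136.3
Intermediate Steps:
g(C, V) = 2*V
g(-214, -2085)/(3576609/2516192 - 1991974/391267) = (2*(-2085))/(3576609/2516192 - 1991974/391267) = -4170/(3576609*(1/2516192) - 1991974*1/391267) = -4170/(3576609/2516192 - 1991974/391267) = -4170/(-3612779969405/984502895264) = -4170*(-984502895264/3612779969405) = 821075414650176/722555993881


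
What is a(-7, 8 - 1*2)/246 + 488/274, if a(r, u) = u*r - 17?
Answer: 51941/33702 ≈ 1.5412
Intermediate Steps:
a(r, u) = -17 + r*u (a(r, u) = r*u - 17 = -17 + r*u)
a(-7, 8 - 1*2)/246 + 488/274 = (-17 - 7*(8 - 1*2))/246 + 488/274 = (-17 - 7*(8 - 2))*(1/246) + 488*(1/274) = (-17 - 7*6)*(1/246) + 244/137 = (-17 - 42)*(1/246) + 244/137 = -59*1/246 + 244/137 = -59/246 + 244/137 = 51941/33702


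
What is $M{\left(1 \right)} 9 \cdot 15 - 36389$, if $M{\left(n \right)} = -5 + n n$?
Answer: $-36929$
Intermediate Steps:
$M{\left(n \right)} = -5 + n^{2}$
$M{\left(1 \right)} 9 \cdot 15 - 36389 = \left(-5 + 1^{2}\right) 9 \cdot 15 - 36389 = \left(-5 + 1\right) 9 \cdot 15 - 36389 = \left(-4\right) 9 \cdot 15 - 36389 = \left(-36\right) 15 - 36389 = -540 - 36389 = -36929$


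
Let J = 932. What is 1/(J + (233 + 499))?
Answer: 1/1664 ≈ 0.00060096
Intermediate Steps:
1/(J + (233 + 499)) = 1/(932 + (233 + 499)) = 1/(932 + 732) = 1/1664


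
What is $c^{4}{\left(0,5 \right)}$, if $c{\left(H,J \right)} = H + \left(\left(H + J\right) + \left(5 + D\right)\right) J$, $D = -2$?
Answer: $2560000$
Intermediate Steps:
$c{\left(H,J \right)} = H + J \left(3 + H + J\right)$ ($c{\left(H,J \right)} = H + \left(\left(H + J\right) + \left(5 - 2\right)\right) J = H + \left(\left(H + J\right) + 3\right) J = H + \left(3 + H + J\right) J = H + J \left(3 + H + J\right)$)
$c^{4}{\left(0,5 \right)} = \left(0 + 5^{2} + 3 \cdot 5 + 0 \cdot 5\right)^{4} = \left(0 + 25 + 15 + 0\right)^{4} = 40^{4} = 2560000$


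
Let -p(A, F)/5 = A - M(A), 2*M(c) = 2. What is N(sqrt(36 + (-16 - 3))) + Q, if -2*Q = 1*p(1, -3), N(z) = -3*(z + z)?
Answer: -6*sqrt(17) ≈ -24.739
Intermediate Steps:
M(c) = 1 (M(c) = (1/2)*2 = 1)
N(z) = -6*z
p(A, F) = 5 - 5*A (p(A, F) = -5*(A - 1*1) = -5*(A - 1) = -5*(-1 + A) = 5 - 5*A)
Q = 0 (Q = -(5 - 5*1)/2 = -(5 - 5)/2 = -0/2 = -1/2*0 = 0)
N(sqrt(36 + (-16 - 3))) + Q = -6*sqrt(36 + (-16 - 3)) + 0 = -6*sqrt(36 - 19) + 0 = -6*sqrt(17) + 0 = -6*sqrt(17)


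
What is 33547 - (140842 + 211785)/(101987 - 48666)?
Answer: 1788406960/53321 ≈ 33540.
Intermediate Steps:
33547 - (140842 + 211785)/(101987 - 48666) = 33547 - 352627/53321 = 1788406960/53321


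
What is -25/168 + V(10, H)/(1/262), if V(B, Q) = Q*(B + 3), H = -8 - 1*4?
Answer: -6866521/168 ≈ -40872.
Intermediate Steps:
H = -12 (H = -8 - 4 = -12)
V(B, Q) = Q*(3 + B)
-25/168 + V(10, H)/(1/262) = -25/168 + (-12*(3 + 10))/(1/262) = -25*1/168 + (-12*13)/(1/262) = -25/168 - 156*262 = -25/168 - 40872 = -6866521/168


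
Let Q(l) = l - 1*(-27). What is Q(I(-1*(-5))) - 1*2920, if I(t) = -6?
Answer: -2899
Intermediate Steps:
Q(l) = 27 + l (Q(l) = l + 27 = 27 + l)
Q(I(-1*(-5))) - 1*2920 = (27 - 6) - 1*2920 = 21 - 2920 = -2899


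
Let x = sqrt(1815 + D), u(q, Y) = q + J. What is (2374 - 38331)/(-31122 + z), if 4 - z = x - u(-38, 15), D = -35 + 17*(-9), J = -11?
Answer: 1120671819/971380262 - 35957*sqrt(1627)/971380262 ≈ 1.1522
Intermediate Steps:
u(q, Y) = -11 + q (u(q, Y) = q - 11 = -11 + q)
D = -188 (D = -35 - 153 = -188)
x = sqrt(1627) (x = sqrt(1815 - 188) = sqrt(1627) ≈ 40.336)
z = -45 - sqrt(1627) (z = 4 - (sqrt(1627) - (-11 - 38)) = 4 - (sqrt(1627) - 1*(-49)) = 4 - (sqrt(1627) + 49) = 4 - (49 + sqrt(1627)) = 4 + (-49 - sqrt(1627)) = -45 - sqrt(1627) ≈ -85.336)
(2374 - 38331)/(-31122 + z) = (2374 - 38331)/(-31122 + (-45 - sqrt(1627))) = -35957/(-31167 - sqrt(1627))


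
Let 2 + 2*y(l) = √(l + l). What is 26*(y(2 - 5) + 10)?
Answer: 234 + 13*I*√6 ≈ 234.0 + 31.843*I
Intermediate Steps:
y(l) = -1 + √2*√l/2 (y(l) = -1 + √(l + l)/2 = -1 + √(2*l)/2 = -1 + (√2*√l)/2 = -1 + √2*√l/2)
26*(y(2 - 5) + 10) = 26*((-1 + √2*√(2 - 5)/2) + 10) = 26*((-1 + √2*√(-3)/2) + 10) = 26*((-1 + √2*(I*√3)/2) + 10) = 26*((-1 + I*√6/2) + 10) = 26*(9 + I*√6/2) = 234 + 13*I*√6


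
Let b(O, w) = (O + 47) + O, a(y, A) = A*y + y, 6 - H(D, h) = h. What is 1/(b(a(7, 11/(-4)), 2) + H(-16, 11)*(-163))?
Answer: 2/1675 ≈ 0.0011940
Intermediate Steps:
H(D, h) = 6 - h
a(y, A) = y + A*y
b(O, w) = 47 + 2*O (b(O, w) = (47 + O) + O = 47 + 2*O)
1/(b(a(7, 11/(-4)), 2) + H(-16, 11)*(-163)) = 1/((47 + 2*(7*(1 + 11/(-4)))) + (6 - 1*11)*(-163)) = 1/((47 + 2*(7*(1 + 11*(-¼)))) + (6 - 11)*(-163)) = 1/((47 + 2*(7*(1 - 11/4))) - 5*(-163)) = 1/((47 + 2*(7*(-7/4))) + 815) = 1/((47 + 2*(-49/4)) + 815) = 1/((47 - 49/2) + 815) = 1/(45/2 + 815) = 1/(1675/2) = 2/1675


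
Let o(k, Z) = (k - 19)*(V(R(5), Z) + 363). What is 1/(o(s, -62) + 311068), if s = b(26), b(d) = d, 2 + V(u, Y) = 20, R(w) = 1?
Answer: 1/313735 ≈ 3.1874e-6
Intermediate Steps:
V(u, Y) = 18 (V(u, Y) = -2 + 20 = 18)
s = 26
o(k, Z) = -7239 + 381*k (o(k, Z) = (k - 19)*(18 + 363) = (-19 + k)*381 = -7239 + 381*k)
1/(o(s, -62) + 311068) = 1/((-7239 + 381*26) + 311068) = 1/((-7239 + 9906) + 311068) = 1/(2667 + 311068) = 1/313735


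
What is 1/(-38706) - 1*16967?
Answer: -656724703/38706 ≈ -16967.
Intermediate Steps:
1/(-38706) - 1*16967 = -1/38706 - 16967 = -656724703/38706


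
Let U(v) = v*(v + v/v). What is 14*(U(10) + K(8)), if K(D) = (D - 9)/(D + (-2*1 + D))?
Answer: 1539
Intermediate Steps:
U(v) = v*(1 + v) (U(v) = v*(v + 1) = v*(1 + v))
K(D) = (-9 + D)/(-2 + 2*D) (K(D) = (-9 + D)/(D + (-2 + D)) = (-9 + D)/(-2 + 2*D))
14*(U(10) + K(8)) = 14*(10*(1 + 10) + (-9 + 8)/(2*(-1 + 8))) = 14*(10*11 + (½)*(-1)/7) = 14*(110 + (½)*(⅐)*(-1)) = 14*(110 - 1/14) = 14*(1539/14) = 1539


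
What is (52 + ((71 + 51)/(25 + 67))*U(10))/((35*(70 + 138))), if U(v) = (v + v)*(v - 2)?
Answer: 217/5980 ≈ 0.036288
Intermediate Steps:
U(v) = 2*v*(-2 + v) (U(v) = (2*v)*(-2 + v) = 2*v*(-2 + v))
(52 + ((71 + 51)/(25 + 67))*U(10))/((35*(70 + 138))) = (52 + ((71 + 51)/(25 + 67))*(2*10*(-2 + 10)))/((35*(70 + 138))) = (52 + (122/92)*(2*10*8))/((35*208)) = (52 + (122*(1/92))*160)/7280 = (52 + (61/46)*160)*(1/7280) = (52 + 4880/23)*(1/7280) = (6076/23)*(1/7280) = 217/5980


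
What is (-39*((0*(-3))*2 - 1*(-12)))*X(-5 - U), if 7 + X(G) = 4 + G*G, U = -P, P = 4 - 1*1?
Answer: -468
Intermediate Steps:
P = 3 (P = 4 - 1 = 3)
U = -3 (U = -1*3 = -3)
X(G) = -3 + G**2 (X(G) = -7 + (4 + G*G) = -7 + (4 + G**2) = -3 + G**2)
(-39*((0*(-3))*2 - 1*(-12)))*X(-5 - U) = (-39*((0*(-3))*2 - 1*(-12)))*(-3 + (-5 - 1*(-3))**2) = (-39*(0*2 + 12))*(-3 + (-5 + 3)**2) = (-39*(0 + 12))*(-3 + (-2)**2) = (-39*12)*(-3 + 4) = -468*1 = -468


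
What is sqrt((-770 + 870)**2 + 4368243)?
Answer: sqrt(4378243) ≈ 2092.4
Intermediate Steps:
sqrt((-770 + 870)**2 + 4368243) = sqrt(100**2 + 4368243) = sqrt(10000 + 4368243) = sqrt(4378243)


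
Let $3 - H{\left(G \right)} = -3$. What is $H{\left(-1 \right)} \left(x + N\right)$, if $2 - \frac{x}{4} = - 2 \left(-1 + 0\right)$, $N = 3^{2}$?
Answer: $54$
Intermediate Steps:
$N = 9$
$x = 0$ ($x = 8 - 4 \left(- 2 \left(-1 + 0\right)\right) = 8 - 4 \left(\left(-2\right) \left(-1\right)\right) = 8 - 8 = 0$)
$H{\left(G \right)} = 6$ ($H{\left(G \right)} = 3 - -3 = 3 + 3 = 6$)
$H{\left(-1 \right)} \left(x + N\right) = 6 \left(0 + 9\right) = 6 \cdot 9 = 54$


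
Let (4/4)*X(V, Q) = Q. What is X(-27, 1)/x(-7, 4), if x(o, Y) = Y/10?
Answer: 5/2 ≈ 2.5000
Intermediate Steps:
x(o, Y) = Y/10 (x(o, Y) = Y*(1/10) = Y/10)
X(V, Q) = Q
X(-27, 1)/x(-7, 4) = 1/((1/10)*4) = 1/(2/5) = 1*(5/2) = 5/2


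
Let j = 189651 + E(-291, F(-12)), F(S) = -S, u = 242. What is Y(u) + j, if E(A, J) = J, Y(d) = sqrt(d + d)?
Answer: 189685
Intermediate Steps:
Y(d) = sqrt(2)*sqrt(d) (Y(d) = sqrt(2*d) = sqrt(2)*sqrt(d))
j = 189663 (j = 189651 - 1*(-12) = 189651 + 12 = 189663)
Y(u) + j = sqrt(2)*sqrt(242) + 189663 = sqrt(2)*(11*sqrt(2)) + 189663 = 22 + 189663 = 189685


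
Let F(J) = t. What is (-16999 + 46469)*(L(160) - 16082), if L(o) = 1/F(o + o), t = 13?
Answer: -6161145550/13 ≈ -4.7393e+8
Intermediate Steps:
F(J) = 13
L(o) = 1/13
(-16999 + 46469)*(L(160) - 16082) = (-16999 + 46469)*(1/13 - 16082) = 29470*(-209065/13) = -6161145550/13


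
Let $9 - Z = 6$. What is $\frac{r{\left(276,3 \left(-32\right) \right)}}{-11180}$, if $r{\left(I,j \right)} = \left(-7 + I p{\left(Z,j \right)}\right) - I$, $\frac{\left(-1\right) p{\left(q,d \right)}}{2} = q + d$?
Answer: $- \frac{51053}{11180} \approx -4.5665$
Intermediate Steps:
$Z = 3$ ($Z = 9 - 6 = 3$)
$p{\left(q,d \right)} = - 2 d - 2 q$ ($p{\left(q,d \right)} = - 2 \left(q + d\right) = - 2 \left(d + q\right) = - 2 d - 2 q$)
$r{\left(I,j \right)} = -7 - I + I \left(-6 - 2 j\right)$ ($r{\left(I,j \right)} = \left(-7 + I \left(- 2 j - 6\right)\right) - I = \left(-7 + I \left(-6 - 2 j\right)\right) - I = -7 - I + I \left(-6 - 2 j\right)$)
$\frac{r{\left(276,3 \left(-32\right) \right)}}{-11180} = \frac{-7 - 276 - 552 \left(3 + 3 \left(-32\right)\right)}{-11180} = \left(-7 - 276 - 552 \left(3 - 96\right)\right) \left(- \frac{1}{11180}\right) = \left(-7 - 276 - 552 \left(-93\right)\right) \left(- \frac{1}{11180}\right) = \left(-7 - 276 + 51336\right) \left(- \frac{1}{11180}\right) = 51053 \left(- \frac{1}{11180}\right) = - \frac{51053}{11180}$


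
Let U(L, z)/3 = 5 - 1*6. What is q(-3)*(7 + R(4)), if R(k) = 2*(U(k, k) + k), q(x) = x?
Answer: -27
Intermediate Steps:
U(L, z) = -3 (U(L, z) = 3*(5 - 1*6) = 3*(5 - 6) = 3*(-1) = -3)
R(k) = -6 + 2*k (R(k) = 2*(-3 + k) = -6 + 2*k)
q(-3)*(7 + R(4)) = -3*(7 + (-6 + 2*4)) = -3*(7 + (-6 + 8)) = -3*(7 + 2) = -3*9 = -27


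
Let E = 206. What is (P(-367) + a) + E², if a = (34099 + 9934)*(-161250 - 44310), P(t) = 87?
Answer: -9051380957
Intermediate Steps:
a = -9051423480 (a = 44033*(-205560) = -9051423480)
(P(-367) + a) + E² = (87 - 9051423480) + 206² = -9051423393 + 42436 = -9051380957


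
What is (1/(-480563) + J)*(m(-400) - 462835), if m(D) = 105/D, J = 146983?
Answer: -653843593303172597/9611260 ≈ -6.8029e+10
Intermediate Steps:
(1/(-480563) + J)*(m(-400) - 462835) = (1/(-480563) + 146983)*(105/(-400) - 462835) = (-1/480563 + 146983)*(105*(-1/400) - 462835) = 70634591428*(-21/80 - 462835)/480563 = (70634591428/480563)*(-37026821/80) = -653843593303172597/9611260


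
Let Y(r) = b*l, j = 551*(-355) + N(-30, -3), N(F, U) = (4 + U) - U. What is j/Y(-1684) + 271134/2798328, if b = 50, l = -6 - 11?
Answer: 45632184919/198214900 ≈ 230.22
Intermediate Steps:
l = -17
N(F, U) = 4
j = -195601 (j = 551*(-355) + 4 = -195605 + 4 = -195601)
Y(r) = -850 (Y(r) = 50*(-17) = -850)
j/Y(-1684) + 271134/2798328 = -195601/(-850) + 271134/2798328 = -195601*(-1/850) + 271134*(1/2798328) = 195601/850 + 45189/466388 = 45632184919/198214900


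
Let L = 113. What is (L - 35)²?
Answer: 6084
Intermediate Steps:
(L - 35)² = (113 - 35)² = 78² = 6084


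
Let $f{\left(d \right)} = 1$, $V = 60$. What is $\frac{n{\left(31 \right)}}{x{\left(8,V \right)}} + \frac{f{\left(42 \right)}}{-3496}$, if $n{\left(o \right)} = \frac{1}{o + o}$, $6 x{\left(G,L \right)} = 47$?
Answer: $\frac{9031}{5093672} \approx 0.001773$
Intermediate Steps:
$x{\left(G,L \right)} = \frac{47}{6}$ ($x{\left(G,L \right)} = \frac{1}{6} \cdot 47 = \frac{47}{6}$)
$n{\left(o \right)} = \frac{1}{2 o}$
$\frac{n{\left(31 \right)}}{x{\left(8,V \right)}} + \frac{f{\left(42 \right)}}{-3496} = \frac{\frac{1}{2} \cdot \frac{1}{31}}{\frac{47}{6}} + 1 \frac{1}{-3496} = \frac{1}{2} \cdot \frac{1}{31} \cdot \frac{6}{47} + 1 \left(- \frac{1}{3496}\right) = \frac{1}{62} \cdot \frac{6}{47} - \frac{1}{3496} = \frac{3}{1457} - \frac{1}{3496} = \frac{9031}{5093672}$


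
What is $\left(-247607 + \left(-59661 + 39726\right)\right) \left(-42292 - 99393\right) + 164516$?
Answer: $37906852786$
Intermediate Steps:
$\left(-247607 + \left(-59661 + 39726\right)\right) \left(-42292 - 99393\right) + 164516 = \left(-247607 - 19935\right) \left(-141685\right) + 164516 = \left(-267542\right) \left(-141685\right) + 164516 = 37906688270 + 164516 = 37906852786$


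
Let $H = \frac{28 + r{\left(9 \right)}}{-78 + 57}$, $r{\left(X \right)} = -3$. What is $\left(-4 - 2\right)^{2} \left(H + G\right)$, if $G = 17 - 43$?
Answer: $- \frac{6852}{7} \approx -978.86$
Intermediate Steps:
$H = - \frac{25}{21}$ ($H = \frac{28 - 3}{-78 + 57} = \frac{25}{-21} = 25 \left(- \frac{1}{21}\right) = - \frac{25}{21} \approx -1.1905$)
$G = -26$
$\left(-4 - 2\right)^{2} \left(H + G\right) = \left(-4 - 2\right)^{2} \left(- \frac{25}{21} - 26\right) = \left(-6\right)^{2} \left(- \frac{571}{21}\right) = 36 \left(- \frac{571}{21}\right) = - \frac{6852}{7}$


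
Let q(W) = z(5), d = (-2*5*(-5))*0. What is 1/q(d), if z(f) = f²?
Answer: 1/25 ≈ 0.040000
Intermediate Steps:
d = 0 (d = -10*(-5)*0 = 50*0 = 0)
q(W) = 25 (q(W) = 5² = 25)
1/q(d) = 1/25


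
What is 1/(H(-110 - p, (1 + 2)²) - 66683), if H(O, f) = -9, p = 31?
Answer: -1/66692 ≈ -1.4994e-5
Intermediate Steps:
1/(H(-110 - p, (1 + 2)²) - 66683) = 1/(-9 - 66683) = 1/(-66692) = -1/66692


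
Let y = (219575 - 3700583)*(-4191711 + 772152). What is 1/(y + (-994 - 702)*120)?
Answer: 1/11903512031952 ≈ 8.4009e-14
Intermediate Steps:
y = 11903512235472 (y = -3481008*(-3419559) = 11903512235472)
1/(y + (-994 - 702)*120) = 1/(11903512235472 + (-994 - 702)*120) = 1/(11903512235472 - 1696*120) = 1/(11903512235472 - 203520) = 1/11903512031952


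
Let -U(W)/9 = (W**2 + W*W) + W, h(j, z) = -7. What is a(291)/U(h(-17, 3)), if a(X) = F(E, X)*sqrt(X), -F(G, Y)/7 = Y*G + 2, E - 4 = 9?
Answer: 3785*sqrt(291)/117 ≈ 551.86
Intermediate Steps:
E = 13 (E = 4 + 9 = 13)
F(G, Y) = -14 - 7*G*Y (F(G, Y) = -7*(Y*G + 2) = -7*(G*Y + 2) = -7*(2 + G*Y) = -14 - 7*G*Y)
U(W) = -18*W**2 - 9*W (U(W) = -9*((W**2 + W*W) + W) = -9*((W**2 + W**2) + W) = -9*(2*W**2 + W) = -9*(W + 2*W**2) = -18*W**2 - 9*W)
a(X) = sqrt(X)*(-14 - 91*X) (a(X) = (-14 - 7*13*X)*sqrt(X) = (-14 - 91*X)*sqrt(X) = sqrt(X)*(-14 - 91*X))
a(291)/U(h(-17, 3)) = (sqrt(291)*(-14 - 91*291))/((-9*(-7)*(1 + 2*(-7)))) = (sqrt(291)*(-14 - 26481))/((-9*(-7)*(1 - 14))) = (sqrt(291)*(-26495))/((-9*(-7)*(-13))) = -26495*sqrt(291)/(-819) = -26495*sqrt(291)*(-1/819) = 3785*sqrt(291)/117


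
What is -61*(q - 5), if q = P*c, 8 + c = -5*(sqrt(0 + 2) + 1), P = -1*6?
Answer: -4453 - 1830*sqrt(2) ≈ -7041.0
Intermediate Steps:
P = -6
c = -13 - 5*sqrt(2) (c = -8 - 5*(sqrt(0 + 2) + 1) = -8 - 5*(sqrt(2) + 1) = -8 - 5*(1 + sqrt(2)) = -8 + (-5 - 5*sqrt(2)) = -13 - 5*sqrt(2) ≈ -20.071)
q = 78 + 30*sqrt(2) (q = -6*(-13 - 5*sqrt(2)) = 78 + 30*sqrt(2) ≈ 120.43)
-61*(q - 5) = -61*((78 + 30*sqrt(2)) - 5) = -61*(73 + 30*sqrt(2)) = -4453 - 1830*sqrt(2)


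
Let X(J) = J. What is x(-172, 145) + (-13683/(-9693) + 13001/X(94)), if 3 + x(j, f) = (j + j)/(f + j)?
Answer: 136180093/911142 ≈ 149.46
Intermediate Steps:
x(j, f) = -3 + 2*j/(f + j) (x(j, f) = -3 + (j + j)/(f + j) = -3 + (2*j)/(f + j) = -3 + 2*j/(f + j))
x(-172, 145) + (-13683/(-9693) + 13001/X(94)) = (-1*(-172) - 3*145)/(145 - 172) + (-13683/(-9693) + 13001/94) = (172 - 435)/(-27) + (-13683*(-1/9693) + 13001*(1/94)) = -1/27*(-263) + (4561/3231 + 13001/94) = 263/27 + 42434965/303714 = 136180093/911142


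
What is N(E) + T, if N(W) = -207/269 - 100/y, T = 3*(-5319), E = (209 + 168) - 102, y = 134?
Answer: -287620330/18023 ≈ -15959.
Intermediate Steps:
E = 275 (E = 377 - 102 = 275)
T = -15957
N(W) = -27319/18023 (N(W) = -207/269 - 100/134 = -207*1/269 - 100*1/134 = -207/269 - 50/67 = -27319/18023)
N(E) + T = -27319/18023 - 15957 = -287620330/18023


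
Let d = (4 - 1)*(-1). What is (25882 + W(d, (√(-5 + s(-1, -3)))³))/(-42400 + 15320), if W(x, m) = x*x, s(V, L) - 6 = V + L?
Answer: -25891/27080 ≈ -0.95609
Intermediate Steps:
s(V, L) = 6 + L + V (s(V, L) = 6 + (V + L) = 6 + (L + V) = 6 + L + V)
d = -3 (d = 3*(-1) = -3)
W(x, m) = x²
(25882 + W(d, (√(-5 + s(-1, -3)))³))/(-42400 + 15320) = (25882 + (-3)²)/(-42400 + 15320) = (25882 + 9)/(-27080) = 25891*(-1/27080) = -25891/27080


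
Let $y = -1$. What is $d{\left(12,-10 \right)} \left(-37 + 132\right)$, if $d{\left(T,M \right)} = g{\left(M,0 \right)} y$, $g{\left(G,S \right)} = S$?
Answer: $0$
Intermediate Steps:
$d{\left(T,M \right)} = 0$ ($d{\left(T,M \right)} = 0 \left(-1\right) = 0$)
$d{\left(12,-10 \right)} \left(-37 + 132\right) = 0 \left(-37 + 132\right) = 0 \cdot 95 = 0$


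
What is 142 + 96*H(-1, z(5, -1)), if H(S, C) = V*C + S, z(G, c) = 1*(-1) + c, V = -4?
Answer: 814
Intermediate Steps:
z(G, c) = -1 + c
H(S, C) = S - 4*C (H(S, C) = -4*C + S = S - 4*C)
142 + 96*H(-1, z(5, -1)) = 142 + 96*(-1 - 4*(-1 - 1)) = 142 + 96*(-1 - 4*(-2)) = 142 + 96*(-1 + 8) = 142 + 96*7 = 142 + 672 = 814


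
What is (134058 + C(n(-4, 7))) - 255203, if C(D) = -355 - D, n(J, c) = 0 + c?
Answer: -121507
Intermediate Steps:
n(J, c) = c
(134058 + C(n(-4, 7))) - 255203 = (134058 + (-355 - 1*7)) - 255203 = (134058 + (-355 - 7)) - 255203 = (134058 - 362) - 255203 = 133696 - 255203 = -121507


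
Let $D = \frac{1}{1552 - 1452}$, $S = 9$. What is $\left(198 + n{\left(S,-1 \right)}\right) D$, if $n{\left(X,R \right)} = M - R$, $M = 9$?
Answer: $\frac{52}{25} \approx 2.08$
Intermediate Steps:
$D = \frac{1}{100} \approx 0.01$
$n{\left(X,R \right)} = 9 - R$
$\left(198 + n{\left(S,-1 \right)}\right) D = \left(198 + \left(9 - -1\right)\right) \frac{1}{100} = \left(198 + \left(9 + 1\right)\right) \frac{1}{100} = \left(198 + 10\right) \frac{1}{100} = 208 \cdot \frac{1}{100} = \frac{52}{25}$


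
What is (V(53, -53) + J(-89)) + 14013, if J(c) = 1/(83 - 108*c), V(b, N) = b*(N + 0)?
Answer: 108622781/9695 ≈ 11204.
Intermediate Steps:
V(b, N) = N*b (V(b, N) = b*N = N*b)
(V(53, -53) + J(-89)) + 14013 = (-53*53 - 1/(-83 + 108*(-89))) + 14013 = (-2809 - 1/(-83 - 9612)) + 14013 = (-2809 - 1/(-9695)) + 14013 = (-2809 - 1*(-1/9695)) + 14013 = (-2809 + 1/9695) + 14013 = -27233254/9695 + 14013 = 108622781/9695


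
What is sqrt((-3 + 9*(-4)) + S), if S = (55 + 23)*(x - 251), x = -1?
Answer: I*sqrt(19695) ≈ 140.34*I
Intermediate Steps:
S = -19656 (S = (55 + 23)*(-1 - 251) = 78*(-252) = -19656)
sqrt((-3 + 9*(-4)) + S) = sqrt((-3 + 9*(-4)) - 19656) = sqrt((-3 - 36) - 19656) = sqrt(-39 - 19656) = sqrt(-19695) = I*sqrt(19695)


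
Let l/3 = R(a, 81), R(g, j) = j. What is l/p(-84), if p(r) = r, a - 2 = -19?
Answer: -81/28 ≈ -2.8929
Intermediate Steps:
a = -17 (a = 2 - 19 = -17)
l = 243 (l = 3*81 = 243)
l/p(-84) = 243/(-84) = 243*(-1/84) = -81/28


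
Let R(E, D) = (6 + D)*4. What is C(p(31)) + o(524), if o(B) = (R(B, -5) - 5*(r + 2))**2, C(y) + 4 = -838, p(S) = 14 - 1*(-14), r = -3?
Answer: -761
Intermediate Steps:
p(S) = 28 (p(S) = 14 + 14 = 28)
C(y) = -842 (C(y) = -4 - 838 = -842)
R(E, D) = 24 + 4*D
o(B) = 81 (o(B) = ((24 + 4*(-5)) - 5*(-3 + 2))**2 = ((24 - 20) - 5*(-1))**2 = (4 + 5)**2 = 9**2 = 81)
C(p(31)) + o(524) = -842 + 81 = -761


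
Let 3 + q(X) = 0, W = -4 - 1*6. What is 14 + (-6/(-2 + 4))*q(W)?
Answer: 23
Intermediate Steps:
W = -10 (W = -4 - 6 = -10)
q(X) = -3 (q(X) = -3 + 0 = -3)
14 + (-6/(-2 + 4))*q(W) = 14 + (-6/(-2 + 4))*(-3) = 14 + (-6/2)*(-3) = 14 + ((1/2)*(-6))*(-3) = 14 - 3*(-3) = 14 + 9 = 23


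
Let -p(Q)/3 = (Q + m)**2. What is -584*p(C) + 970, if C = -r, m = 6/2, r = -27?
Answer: 1577770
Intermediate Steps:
m = 3 (m = 6*(1/2) = 3)
C = 27 (C = -1*(-27) = 27)
p(Q) = -3*(3 + Q)**2 (p(Q) = -3*(Q + 3)**2 = -3*(3 + Q)**2)
-584*p(C) + 970 = -(-1752)*(3 + 27)**2 + 970 = -(-1752)*30**2 + 970 = -(-1752)*900 + 970 = -584*(-2700) + 970 = 1576800 + 970 = 1577770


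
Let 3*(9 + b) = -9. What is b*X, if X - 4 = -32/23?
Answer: -720/23 ≈ -31.304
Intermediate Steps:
X = 60/23 (X = 4 - 32/23 = 60/23 ≈ 2.6087)
b = -12 (b = -9 + (1/3)*(-9) = -9 - 3 = -12)
b*X = -12*60/23 = -720/23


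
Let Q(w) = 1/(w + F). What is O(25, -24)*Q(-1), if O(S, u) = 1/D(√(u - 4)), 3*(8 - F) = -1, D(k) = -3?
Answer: -1/22 ≈ -0.045455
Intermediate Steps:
F = 25/3 (F = 8 - ⅓*(-1) = 8 + ⅓ = 25/3 ≈ 8.3333)
Q(w) = 1/(25/3 + w) (Q(w) = 1/(w + 25/3) = 1/(25/3 + w))
O(S, u) = -⅓ (O(S, u) = 1/(-3) = -⅓)
O(25, -24)*Q(-1) = -1/(25 + 3*(-1)) = -1/(25 - 3) = -1/22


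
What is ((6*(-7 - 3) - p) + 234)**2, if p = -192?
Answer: 133956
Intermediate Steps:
((6*(-7 - 3) - p) + 234)**2 = ((6*(-7 - 3) - 1*(-192)) + 234)**2 = ((6*(-10) + 192) + 234)**2 = ((-60 + 192) + 234)**2 = (132 + 234)**2 = 366**2 = 133956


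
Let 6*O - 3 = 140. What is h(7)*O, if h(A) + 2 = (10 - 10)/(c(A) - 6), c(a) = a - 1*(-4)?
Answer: -143/3 ≈ -47.667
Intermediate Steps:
O = 143/6 (O = 1/2 + (1/6)*140 = 1/2 + 70/3 = 143/6 ≈ 23.833)
c(a) = 4 + a (c(a) = a + 4 = 4 + a)
h(A) = -2 (h(A) = -2 + (10 - 10)/((4 + A) - 6) = -2 + 0/(-2 + A) = -2 + 0 = -2)
h(7)*O = -2*143/6 = -143/3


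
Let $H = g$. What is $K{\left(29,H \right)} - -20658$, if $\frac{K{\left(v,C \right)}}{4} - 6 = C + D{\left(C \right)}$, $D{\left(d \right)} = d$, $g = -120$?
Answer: $19722$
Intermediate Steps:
$H = -120$
$K{\left(v,C \right)} = 24 + 8 C$ ($K{\left(v,C \right)} = 24 + 4 \left(C + C\right) = 24 + 4 \cdot 2 C = 24 + 8 C$)
$K{\left(29,H \right)} - -20658 = \left(24 + 8 \left(-120\right)\right) - -20658 = \left(24 - 960\right) + 20658 = -936 + 20658 = 19722$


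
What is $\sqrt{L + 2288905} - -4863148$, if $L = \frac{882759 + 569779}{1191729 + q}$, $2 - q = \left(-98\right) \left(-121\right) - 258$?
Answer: $4863148 + \frac{\sqrt{3187780713334821183}}{1180131} \approx 4.8647 \cdot 10^{6}$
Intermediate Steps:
$q = -11598$ ($q = 2 - \left(\left(-98\right) \left(-121\right) - 258\right) = 2 - \left(11858 - 258\right) = 2 - 11600 = -11598$)
$L = \frac{1452538}{1180131}$ ($L = \frac{882759 + 569779}{1191729 - 11598} = \frac{1452538}{1180131} \approx 1.2308$)
$\sqrt{L + 2288905} - -4863148 = \sqrt{\frac{1452538}{1180131} + 2288905} - -4863148 = \sqrt{\frac{2701209199093}{1180131}} + 4863148 = \frac{\sqrt{3187780713334821183}}{1180131} + 4863148 = 4863148 + \frac{\sqrt{3187780713334821183}}{1180131}$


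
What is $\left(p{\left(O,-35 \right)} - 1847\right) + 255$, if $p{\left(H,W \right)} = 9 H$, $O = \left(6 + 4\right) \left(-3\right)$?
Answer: $-1862$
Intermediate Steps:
$O = -30$ ($O = 10 \left(-3\right) = -30$)
$\left(p{\left(O,-35 \right)} - 1847\right) + 255 = \left(9 \left(-30\right) - 1847\right) + 255 = \left(-270 - 1847\right) + 255 = -2117 + 255 = -1862$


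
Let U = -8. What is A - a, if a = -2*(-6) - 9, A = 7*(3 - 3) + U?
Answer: -11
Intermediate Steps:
A = -8 (A = 7*(3 - 3) - 8 = 7*0 - 8 = 0 - 8 = -8)
a = 3 (a = 12 - 9 = 3)
A - a = -8 - 1*3 = -8 - 3 = -11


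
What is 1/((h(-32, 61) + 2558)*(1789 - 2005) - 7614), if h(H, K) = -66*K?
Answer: 1/309474 ≈ 3.2313e-6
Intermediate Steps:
1/((h(-32, 61) + 2558)*(1789 - 2005) - 7614) = 1/((-66*61 + 2558)*(1789 - 2005) - 7614) = 1/((-4026 + 2558)*(-216) - 7614) = 1/(-1468*(-216) - 7614) = 1/(317088 - 7614) = 1/309474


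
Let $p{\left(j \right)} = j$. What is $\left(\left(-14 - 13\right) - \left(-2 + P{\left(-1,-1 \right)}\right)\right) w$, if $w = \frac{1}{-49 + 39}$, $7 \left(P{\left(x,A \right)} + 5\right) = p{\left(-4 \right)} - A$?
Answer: $\frac{137}{70} \approx 1.9571$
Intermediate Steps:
$P{\left(x,A \right)} = - \frac{39}{7} - \frac{A}{7}$ ($P{\left(x,A \right)} = -5 + \frac{-4 - A}{7} = -5 - \left(\frac{4}{7} + \frac{A}{7}\right) = - \frac{39}{7} - \frac{A}{7}$)
$w = - \frac{1}{10}$ ($w = \frac{1}{-10} = - \frac{1}{10} \approx -0.1$)
$\left(\left(-14 - 13\right) - \left(-2 + P{\left(-1,-1 \right)}\right)\right) w = \left(\left(-14 - 13\right) + \left(\left(10 - 8\right) - \left(- \frac{39}{7} - - \frac{1}{7}\right)\right)\right) \left(- \frac{1}{10}\right) = \left(\left(-14 - 13\right) + \left(\left(10 - 8\right) - \left(- \frac{39}{7} + \frac{1}{7}\right)\right)\right) \left(- \frac{1}{10}\right) = \left(-27 + \left(2 - - \frac{38}{7}\right)\right) \left(- \frac{1}{10}\right) = \left(-27 + \left(2 + \frac{38}{7}\right)\right) \left(- \frac{1}{10}\right) = \left(-27 + \frac{52}{7}\right) \left(- \frac{1}{10}\right) = \left(- \frac{137}{7}\right) \left(- \frac{1}{10}\right) = \frac{137}{70}$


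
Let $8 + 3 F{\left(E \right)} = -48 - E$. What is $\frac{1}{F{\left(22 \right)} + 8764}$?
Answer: $\frac{1}{8738} \approx 0.00011444$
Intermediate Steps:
$F{\left(E \right)} = - \frac{56}{3} - \frac{E}{3}$ ($F{\left(E \right)} = - \frac{8}{3} + \frac{-48 - E}{3} = - \frac{8}{3} - \left(16 + \frac{E}{3}\right) = - \frac{56}{3} - \frac{E}{3}$)
$\frac{1}{F{\left(22 \right)} + 8764} = \frac{1}{\left(- \frac{56}{3} - \frac{22}{3}\right) + 8764} = \frac{1}{-26 + 8764} = \frac{1}{8738}$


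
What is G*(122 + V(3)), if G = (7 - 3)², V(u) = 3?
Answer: 2000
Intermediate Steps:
G = 16 (G = 4² = 16)
G*(122 + V(3)) = 16*(122 + 3) = 16*125 = 2000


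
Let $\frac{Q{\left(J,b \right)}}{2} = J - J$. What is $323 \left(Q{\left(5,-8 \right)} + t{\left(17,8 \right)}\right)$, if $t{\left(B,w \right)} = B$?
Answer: $5491$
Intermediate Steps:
$Q{\left(J,b \right)} = 0$ ($Q{\left(J,b \right)} = 2 \left(J - J\right) = 2 \cdot 0 = 0$)
$323 \left(Q{\left(5,-8 \right)} + t{\left(17,8 \right)}\right) = 323 \left(0 + 17\right) = 323 \cdot 17 = 5491$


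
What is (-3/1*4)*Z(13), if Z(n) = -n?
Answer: 156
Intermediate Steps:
(-3/1*4)*Z(13) = (-3/1*4)*(-1*13) = (-3*1*4)*(-13) = -3*4*(-13) = -12*(-13) = 156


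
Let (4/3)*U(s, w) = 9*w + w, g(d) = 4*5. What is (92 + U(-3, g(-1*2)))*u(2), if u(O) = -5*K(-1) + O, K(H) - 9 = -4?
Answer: -5566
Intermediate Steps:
K(H) = 5 (K(H) = 9 - 4 = 5)
g(d) = 20
U(s, w) = 15*w/2 (U(s, w) = 3*(9*w + w)/4 = 3*(10*w)/4 = 15*w/2)
u(O) = -25 + O (u(O) = -5*5 + O = -25 + O)
(92 + U(-3, g(-1*2)))*u(2) = (92 + (15/2)*20)*(-25 + 2) = (92 + 150)*(-23) = 242*(-23) = -5566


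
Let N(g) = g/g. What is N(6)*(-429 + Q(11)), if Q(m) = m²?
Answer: -308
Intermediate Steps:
N(g) = 1
N(6)*(-429 + Q(11)) = 1*(-429 + 11²) = 1*(-429 + 121) = 1*(-308) = -308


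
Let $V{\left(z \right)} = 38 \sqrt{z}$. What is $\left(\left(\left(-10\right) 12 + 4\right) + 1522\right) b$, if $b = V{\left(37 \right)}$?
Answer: $53428 \sqrt{37} \approx 3.2499 \cdot 10^{5}$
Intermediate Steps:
$b = 38 \sqrt{37} \approx 231.15$
$\left(\left(\left(-10\right) 12 + 4\right) + 1522\right) b = \left(\left(\left(-10\right) 12 + 4\right) + 1522\right) 38 \sqrt{37} = \left(\left(-120 + 4\right) + 1522\right) 38 \sqrt{37} = \left(-116 + 1522\right) 38 \sqrt{37} = 1406 \cdot 38 \sqrt{37} = 53428 \sqrt{37}$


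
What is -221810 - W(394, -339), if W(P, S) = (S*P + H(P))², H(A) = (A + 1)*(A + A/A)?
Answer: -504628491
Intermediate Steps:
H(A) = (1 + A)² (H(A) = (1 + A)*(A + 1) = (1 + A)*(1 + A) = (1 + A)²)
W(P, S) = (1 + P² + 2*P + P*S)² (W(P, S) = (S*P + (1 + P² + 2*P))² = (P*S + (1 + P² + 2*P))² = (1 + P² + 2*P + P*S)²)
-221810 - W(394, -339) = -221810 - (1 + 394² + 2*394 + 394*(-339))² = -221810 - (1 + 155236 + 788 - 133566)² = -221810 - 1*22459² = -221810 - 1*504406681 = -221810 - 504406681 = -504628491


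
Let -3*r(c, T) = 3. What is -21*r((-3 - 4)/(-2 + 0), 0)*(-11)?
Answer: -231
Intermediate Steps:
r(c, T) = -1 (r(c, T) = -⅓*3 = -1)
-21*r((-3 - 4)/(-2 + 0), 0)*(-11) = -21*(-1)*(-11) = 21*(-11) = -231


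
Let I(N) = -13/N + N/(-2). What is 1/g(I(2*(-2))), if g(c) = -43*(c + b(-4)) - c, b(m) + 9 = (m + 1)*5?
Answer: 1/801 ≈ 0.0012484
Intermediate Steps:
b(m) = -4 + 5*m (b(m) = -9 + (m + 1)*5 = -9 + (1 + m)*5 = -9 + (5 + 5*m) = -4 + 5*m)
I(N) = -13/N - N/2 (I(N) = -13/N + N*(-½) = -13/N - N/2)
g(c) = 1032 - 44*c (g(c) = -43*(c + (-4 + 5*(-4))) - c = -43*(c + (-4 - 20)) - c = -43*(c - 24) - c = -43*(-24 + c) - c = (1032 - 43*c) - c = 1032 - 44*c)
1/g(I(2*(-2))) = 1/(1032 - 44*(-13/(2*(-2)) - (-2))) = 1/(1032 - 44*(-13/(-4) - ½*(-4))) = 1/(1032 - 44*(-13*(-¼) + 2)) = 1/(1032 - 44*(13/4 + 2)) = 1/(1032 - 44*21/4) = 1/(1032 - 231) = 1/801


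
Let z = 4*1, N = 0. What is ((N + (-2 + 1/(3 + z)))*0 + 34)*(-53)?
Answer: -1802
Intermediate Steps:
z = 4
((N + (-2 + 1/(3 + z)))*0 + 34)*(-53) = ((0 + (-2 + 1/(3 + 4)))*0 + 34)*(-53) = ((0 + (-2 + 1/7))*0 + 34)*(-53) = ((0 + (-2 + ⅐))*0 + 34)*(-53) = ((0 - 13/7)*0 + 34)*(-53) = (-13/7*0 + 34)*(-53) = (0 + 34)*(-53) = 34*(-53) = -1802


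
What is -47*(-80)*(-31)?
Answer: -116560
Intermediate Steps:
-47*(-80)*(-31) = 3760*(-31) = -116560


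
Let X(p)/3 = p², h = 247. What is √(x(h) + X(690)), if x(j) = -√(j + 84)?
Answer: √(1428300 - √331) ≈ 1195.1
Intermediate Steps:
X(p) = 3*p²
x(j) = -√(84 + j)
√(x(h) + X(690)) = √(-√(84 + 247) + 3*690²) = √(-√331 + 3*476100) = √(-√331 + 1428300) = √(1428300 - √331)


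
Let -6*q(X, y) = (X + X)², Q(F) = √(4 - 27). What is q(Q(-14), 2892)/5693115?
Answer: 46/17079345 ≈ 2.6933e-6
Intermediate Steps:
Q(F) = I*√23 (Q(F) = √(-23) = I*√23)
q(X, y) = -2*X²/3 (q(X, y) = -(X + X)²/6 = -4*X²/6 = -2*X²/3)
q(Q(-14), 2892)/5693115 = -2*(I*√23)²/3/5693115 = -⅔*(-23)*(1/5693115) = (46/3)*(1/5693115) = 46/17079345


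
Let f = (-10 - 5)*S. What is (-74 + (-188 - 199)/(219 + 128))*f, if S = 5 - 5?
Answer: 0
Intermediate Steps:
S = 0
f = 0 (f = (-10 - 5)*0 = -15*0 = 0)
(-74 + (-188 - 199)/(219 + 128))*f = (-74 + (-188 - 199)/(219 + 128))*0 = (-74 - 387/347)*0 = -26065/347*0 = 0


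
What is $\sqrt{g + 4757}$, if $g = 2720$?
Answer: $\sqrt{7477} \approx 86.47$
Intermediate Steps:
$\sqrt{g + 4757} = \sqrt{2720 + 4757} = \sqrt{7477}$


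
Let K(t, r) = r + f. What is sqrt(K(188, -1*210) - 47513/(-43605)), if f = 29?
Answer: 8*I*sqrt(593890410)/14535 ≈ 13.413*I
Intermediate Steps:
K(t, r) = 29 + r (K(t, r) = r + 29 = 29 + r)
sqrt(K(188, -1*210) - 47513/(-43605)) = sqrt((29 - 1*210) - 47513/(-43605)) = sqrt((29 - 210) - 47513*(-1/43605)) = sqrt(-181 + 47513/43605) = sqrt(-7844992/43605) = 8*I*sqrt(593890410)/14535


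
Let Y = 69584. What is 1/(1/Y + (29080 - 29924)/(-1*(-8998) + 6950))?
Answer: -277431408/14678237 ≈ -18.901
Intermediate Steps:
1/(1/Y + (29080 - 29924)/(-1*(-8998) + 6950)) = 1/(1/69584 + (29080 - 29924)/(-1*(-8998) + 6950)) = 1/(1/69584 - 844/(8998 + 6950)) = 1/(1/69584 - 844/15948) = 1/(1/69584 - 844*1/15948) = 1/(1/69584 - 211/3987) = 1/(-14678237/277431408) = -277431408/14678237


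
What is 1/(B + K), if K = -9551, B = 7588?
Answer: -1/1963 ≈ -0.00050942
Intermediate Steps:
1/(B + K) = 1/(7588 - 9551) = 1/(-1963) = -1/1963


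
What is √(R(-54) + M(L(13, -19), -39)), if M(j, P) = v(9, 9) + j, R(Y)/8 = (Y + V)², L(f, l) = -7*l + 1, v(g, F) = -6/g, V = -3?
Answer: 2*√58782/3 ≈ 161.63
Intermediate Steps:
L(f, l) = 1 - 7*l
R(Y) = 8*(-3 + Y)² (R(Y) = 8*(Y - 3)² = 8*(-3 + Y)²)
M(j, P) = -⅔ + j (M(j, P) = -6/9 + j = -6*⅑ + j = -⅔ + j)
√(R(-54) + M(L(13, -19), -39)) = √(8*(-3 - 54)² + (-⅔ + (1 - 7*(-19)))) = √(8*(-57)² + (-⅔ + (1 + 133))) = √(8*3249 + (-⅔ + 134)) = √(25992 + 400/3) = √(78376/3) = 2*√58782/3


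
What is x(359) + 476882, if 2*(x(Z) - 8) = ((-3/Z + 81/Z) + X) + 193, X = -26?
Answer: 342467051/718 ≈ 4.7697e+5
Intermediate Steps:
x(Z) = 183/2 + 39/Z (x(Z) = 8 + (((-3/Z + 81/Z) - 26) + 193)/2 = 8 + ((78/Z - 26) + 193)/2 = 8 + ((-26 + 78/Z) + 193)/2 = 8 + (167 + 78/Z)/2 = 8 + (167/2 + 39/Z) = 183/2 + 39/Z)
x(359) + 476882 = (183/2 + 39/359) + 476882 = 65775/718 + 476882 = 342467051/718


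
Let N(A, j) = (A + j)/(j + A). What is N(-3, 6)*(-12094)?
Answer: -12094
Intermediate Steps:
N(A, j) = 1 (N(A, j) = (A + j)/(A + j) = 1)
N(-3, 6)*(-12094) = 1*(-12094) = -12094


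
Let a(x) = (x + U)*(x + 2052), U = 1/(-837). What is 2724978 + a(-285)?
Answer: 19992428/9 ≈ 2.2214e+6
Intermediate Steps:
U = -1/837 ≈ -0.0011947
a(x) = (2052 + x)*(-1/837 + x) (a(x) = (x - 1/837)*(x + 2052) = (-1/837 + x)*(2052 + x) = (2052 + x)*(-1/837 + x))
2724978 + a(-285) = 2724978 + (-76/31 + (-285)² + (1717523/837)*(-285)) = 2724978 + (-76/31 + 81225 - 163164685/279) = 2724978 - 4532374/9 = 19992428/9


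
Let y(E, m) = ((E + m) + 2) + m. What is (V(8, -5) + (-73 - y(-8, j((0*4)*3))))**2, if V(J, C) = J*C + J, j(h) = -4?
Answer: 8281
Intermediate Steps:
V(J, C) = J + C*J (V(J, C) = C*J + J = J + C*J)
y(E, m) = 2 + E + 2*m (y(E, m) = (2 + E + m) + m = 2 + E + 2*m)
(V(8, -5) + (-73 - y(-8, j((0*4)*3))))**2 = (8*(1 - 5) + (-73 - (2 - 8 + 2*(-4))))**2 = (8*(-4) + (-73 - (2 - 8 - 8)))**2 = (-32 + (-73 - 1*(-14)))**2 = (-32 + (-73 + 14))**2 = (-32 - 59)**2 = (-91)**2 = 8281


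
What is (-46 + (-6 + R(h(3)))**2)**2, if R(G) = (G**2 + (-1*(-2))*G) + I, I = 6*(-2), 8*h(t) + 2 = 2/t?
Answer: 140373862225/1679616 ≈ 83575.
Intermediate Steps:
h(t) = -1/4 + 1/(4*t) (h(t) = -1/4 + (2/t)/8 = -1/4 + 1/(4*t))
I = -12
R(G) = -12 + G**2 + 2*G (R(G) = (G**2 + (-1*(-2))*G) - 12 = (G**2 + 2*G) - 12 = -12 + G**2 + 2*G)
(-46 + (-6 + R(h(3)))**2)**2 = (-46 + (-6 + (-12 + ((1/4)*(1 - 1*3)/3)**2 + 2*((1/4)*(1 - 1*3)/3)))**2)**2 = (-46 + (-6 + (-12 + ((1/4)*(1/3)*(1 - 3))**2 + 2*((1/4)*(1/3)*(1 - 3))))**2)**2 = (-46 + (-6 + (-12 + ((1/4)*(1/3)*(-2))**2 + 2*((1/4)*(1/3)*(-2))))**2)**2 = (-46 + (-6 + (-12 + (-1/6)**2 + 2*(-1/6)))**2)**2 = (-46 + (-6 + (-12 + 1/36 - 1/3))**2)**2 = (-46 + (-6 - 443/36)**2)**2 = (-46 + (-659/36)**2)**2 = (-46 + 434281/1296)**2 = (374665/1296)**2 = 140373862225/1679616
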